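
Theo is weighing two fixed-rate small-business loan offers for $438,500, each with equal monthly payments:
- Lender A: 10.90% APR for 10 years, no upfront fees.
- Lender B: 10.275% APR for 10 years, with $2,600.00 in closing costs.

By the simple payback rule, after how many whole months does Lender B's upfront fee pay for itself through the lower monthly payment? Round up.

Lender A: monthly rate = 10.9%/12 = 0.0090833; payment = 438,500 × 0.0090833 / (1 − (1+0.0090833)^−120) = $6,015.54.
Lender B: monthly rate = 10.275%/12 = 0.0085625; payment = 438,500 × 0.0085625 / (1 − (1+0.0085625)^−120) = $5,861.79.
Monthly savings = $6,015.54 − $5,861.79 = $153.75.
Break-even = $2,600.00 / $153.75 = 16.91 → 17 months.

17 months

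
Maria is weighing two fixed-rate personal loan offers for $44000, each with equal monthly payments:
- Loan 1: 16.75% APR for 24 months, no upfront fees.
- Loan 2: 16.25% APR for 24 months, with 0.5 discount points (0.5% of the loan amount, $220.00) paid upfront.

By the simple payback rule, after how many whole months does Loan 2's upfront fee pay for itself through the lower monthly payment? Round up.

21 months

Loan 1: at 16.75% the monthly rate is 0.0139583, so the payment is 44,000 × 0.0139583 / (1 − 1.0139583^−24) = $2,170.18.
Loan 2: monthly rate = 16.25%/12 = 0.0135417; payment = 44,000 × 0.0135417 / (1 − (1+0.0135417)^−24) = $2,159.64.
Monthly savings = $2,170.18 − $2,159.64 = $10.54.
Break-even = $220.00 / $10.54 = 20.87 → 21 months.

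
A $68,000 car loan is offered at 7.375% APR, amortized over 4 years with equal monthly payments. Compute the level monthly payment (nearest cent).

$1,640.20

At 7.375% the monthly rate is 0.0061458, so the payment is 68,000 × 0.0061458 / (1 − 1.0061458^−48) = $1,640.20.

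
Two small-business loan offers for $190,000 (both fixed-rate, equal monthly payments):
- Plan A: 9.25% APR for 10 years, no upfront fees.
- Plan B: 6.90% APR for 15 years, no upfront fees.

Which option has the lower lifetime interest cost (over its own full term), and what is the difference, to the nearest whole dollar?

Plan A: at 9.25% the monthly rate is 0.0077083, so the payment is 190,000 × 0.0077083 / (1 − 1.0077083^−120) = $2,432.62.
Total interest on Plan A = 120 × $2,432.62 − $190,000 = $101,914.40.
Plan B: at 6.90% the monthly rate is 0.0057500, so the payment is 190,000 × 0.0057500 / (1 − 1.0057500^−180) = $1,697.17.
Total interest on Plan B = 180 × $1,697.17 − $190,000 = $115,490.60.
Plan A is lower by $13,576.20.

Plan A by $13,576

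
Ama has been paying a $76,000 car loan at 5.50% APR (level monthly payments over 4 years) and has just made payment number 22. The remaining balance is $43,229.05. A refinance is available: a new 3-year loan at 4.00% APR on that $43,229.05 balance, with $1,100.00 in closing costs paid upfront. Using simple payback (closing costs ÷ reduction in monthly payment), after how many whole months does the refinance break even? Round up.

3 months

Current payment = 76,000 × 5.5%/12 / (1 − (1+0.0045833)^−48) = $1,767.49.
Refinanced payment = 43,229.05 × 0.0033333 / (1 − (1+0.0033333)^−36) = $1,276.29.
Monthly savings = $1,767.49 − $1,276.29 = $491.20.
Break-even = $1,100.00 / $491.20 = 2.24 → 3 months.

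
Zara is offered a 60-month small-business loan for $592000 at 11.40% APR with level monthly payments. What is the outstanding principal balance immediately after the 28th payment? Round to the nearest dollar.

With monthly rate i = 11.4%/12 = 0.0095000, the balance after k of n payments is P · [(1+i)^n − (1+i)^k] / [(1+i)^n − 1].
(1+0.0095000)^60 = 1.76351597 and (1+0.0095000)^28 = 1.30309792, so the balance is 592,000 × (1.76351597 − 1.30309792) / (1.76351597 − 1) = $356,989.89.

$356,990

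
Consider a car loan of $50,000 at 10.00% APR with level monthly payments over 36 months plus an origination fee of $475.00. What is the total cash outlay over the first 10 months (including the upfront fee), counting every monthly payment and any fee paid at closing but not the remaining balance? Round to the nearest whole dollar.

At 10.00% the monthly rate is 0.0083333, so the payment is 50,000 × 0.0083333 / (1 − 1.0083333^−36) = $1,613.36.
Total outlay = 10 × $1,613.36 + $475.00 = $16,608.60.

$16,609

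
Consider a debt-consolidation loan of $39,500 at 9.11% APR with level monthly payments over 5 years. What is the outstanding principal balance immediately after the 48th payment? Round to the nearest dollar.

$9,395

With monthly rate i = 9.11%/12 = 0.0075917, the balance after k of n payments is P · [(1+i)^n − (1+i)^k] / [(1+i)^n − 1].
(1+0.0075917)^60 = 1.57425115 and (1+0.0075917)^48 = 1.43767002, so the balance is 39,500 × (1.57425115 − 1.43767002) / (1.57425115 − 1) = $9,394.77.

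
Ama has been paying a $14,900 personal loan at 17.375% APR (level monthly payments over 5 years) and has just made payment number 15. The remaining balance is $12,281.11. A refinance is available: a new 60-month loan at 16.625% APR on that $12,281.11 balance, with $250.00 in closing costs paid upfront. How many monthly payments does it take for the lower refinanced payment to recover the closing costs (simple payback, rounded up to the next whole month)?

Current payment = 14,900 × 17.375%/12 / (1 − (1+0.0144792)^−60) = $373.31.
Refinanced payment = 12,281.11 × 0.0138542 / (1 − (1+0.0138542)^−60) = $302.75.
Monthly savings = $373.31 − $302.75 = $70.56.
Break-even = $250.00 / $70.56 = 3.54 → 4 months.

4 months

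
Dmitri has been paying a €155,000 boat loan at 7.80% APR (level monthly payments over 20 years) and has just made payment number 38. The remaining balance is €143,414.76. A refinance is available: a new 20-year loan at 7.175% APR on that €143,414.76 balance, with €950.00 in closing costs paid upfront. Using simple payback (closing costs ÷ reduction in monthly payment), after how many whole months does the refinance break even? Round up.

Current payment = 155,000 × 7.8%/12 / (1 − (1+0.0065000)^−240) = €1,277.26.
Refinanced payment = 143,414.76 × 0.0059792 / (1 − (1+0.0059792)^−240) = €1,127.01.
Monthly savings = €1,277.26 − €1,127.01 = €150.25.
Break-even = €950.00 / €150.25 = 6.32 → 7 months.

7 months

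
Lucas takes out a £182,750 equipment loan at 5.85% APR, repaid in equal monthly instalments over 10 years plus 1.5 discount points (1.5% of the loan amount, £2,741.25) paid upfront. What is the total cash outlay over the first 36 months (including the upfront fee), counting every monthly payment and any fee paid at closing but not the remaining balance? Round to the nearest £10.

At 5.85% the monthly rate is 0.0048750, so the payment is 182,750 × 0.0048750 / (1 − 1.0048750^−120) = £2,015.16.
Total outlay = 36 × £2,015.16 + £2,741.25 = £75,287.01.

£75,290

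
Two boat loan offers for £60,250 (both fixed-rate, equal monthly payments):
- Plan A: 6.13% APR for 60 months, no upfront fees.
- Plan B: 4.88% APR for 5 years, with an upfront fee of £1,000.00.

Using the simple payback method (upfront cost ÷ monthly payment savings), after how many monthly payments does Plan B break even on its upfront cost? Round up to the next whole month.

29 months

Plan A: monthly rate = 6.13%/12 = 0.0051083; payment = 60,250 × 0.0051083 / (1 − (1+0.0051083)^−60) = £1,168.45.
Plan B: monthly rate = 4.88%/12 = 0.0040667; payment = 60,250 × 0.0040667 / (1 − (1+0.0040667)^−60) = £1,133.68.
Monthly savings = £1,168.45 − £1,133.68 = £34.77.
Break-even = £1,000.00 / £34.77 = 28.76 → 29 months.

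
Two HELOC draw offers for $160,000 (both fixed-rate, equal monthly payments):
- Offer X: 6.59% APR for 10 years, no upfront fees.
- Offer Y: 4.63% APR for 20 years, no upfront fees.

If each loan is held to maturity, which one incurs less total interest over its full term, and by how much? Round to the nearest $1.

Offer X: monthly rate = 6.59%/12 = 0.0054917; payment = 160,000 × 0.0054917 / (1 − (1+0.0054917)^−120) = $1,824.10.
Total interest on Offer X = 120 × $1,824.10 − $160,000 = $58,892.00.
Offer Y: at 4.63% the monthly rate is 0.0038583, so the payment is 160,000 × 0.0038583 / (1 − 1.0038583^−240) = $1,023.50.
Total interest on Offer Y = 240 × $1,023.50 − $160,000 = $85,640.00.
Offer X is lower by $26,748.00.

Offer X by $26,748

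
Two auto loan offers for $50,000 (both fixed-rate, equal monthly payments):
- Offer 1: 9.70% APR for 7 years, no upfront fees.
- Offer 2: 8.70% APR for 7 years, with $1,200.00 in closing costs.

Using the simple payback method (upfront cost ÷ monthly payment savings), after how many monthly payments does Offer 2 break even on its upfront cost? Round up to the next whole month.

48 months

Offer 1: monthly rate = 9.7%/12 = 0.0080833; payment = 50,000 × 0.0080833 / (1 − (1+0.0080833)^−84) = $822.33.
Offer 2: at 8.70% the monthly rate is 0.0072500, so the payment is 50,000 × 0.0072500 / (1 − 1.0072500^−84) = $796.86.
Monthly savings = $822.33 − $796.86 = $25.47.
Break-even = $1,200.00 / $25.47 = 47.11 → 48 months.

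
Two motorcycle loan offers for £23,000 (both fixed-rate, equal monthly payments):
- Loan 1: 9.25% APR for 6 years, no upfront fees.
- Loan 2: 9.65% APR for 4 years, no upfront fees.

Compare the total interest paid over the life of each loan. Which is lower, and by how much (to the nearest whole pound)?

Loan 1: at 9.25% the monthly rate is 0.0077083, so the payment is 23,000 × 0.0077083 / (1 − 1.0077083^−72) = £417.45.
Total interest on Loan 1 = 72 × £417.45 − £23,000 = £7,056.40.
Loan 2: monthly rate = 9.65%/12 = 0.0080417; payment = 23,000 × 0.0080417 / (1 − (1+0.0080417)^−48) = £579.48.
Total interest on Loan 2 = 48 × £579.48 − £23,000 = £4,815.04.
Loan 2 is lower by £2,241.36.

Loan 2 by £2,241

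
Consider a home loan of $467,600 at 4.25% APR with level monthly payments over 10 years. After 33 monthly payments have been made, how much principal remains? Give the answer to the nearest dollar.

With monthly rate i = 4.25%/12 = 0.0035417, the balance after k of n payments is P · [(1+i)^n − (1+i)^k] / [(1+i)^n − 1].
(1+0.0035417)^120 = 1.52844239 and (1+0.0035417)^33 = 1.12374687, so the balance is 467,600 × (1.52844239 − 1.12374687) / (1.52844239 − 1) = $358,100.77.

$358,101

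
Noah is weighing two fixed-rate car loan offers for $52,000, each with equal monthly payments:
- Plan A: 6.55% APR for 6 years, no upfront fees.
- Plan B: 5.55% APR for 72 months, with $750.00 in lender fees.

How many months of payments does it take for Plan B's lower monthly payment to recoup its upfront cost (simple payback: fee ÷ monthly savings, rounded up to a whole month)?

Plan A: at 6.55% the monthly rate is 0.0054583, so the payment is 52,000 × 0.0054583 / (1 − 1.0054583^−72) = $875.35.
Plan B: monthly rate = 5.55%/12 = 0.0046250; payment = 52,000 × 0.0046250 / (1 − (1+0.0046250)^−72) = $850.79.
Monthly savings = $875.35 − $850.79 = $24.56.
Break-even = $750.00 / $24.56 = 30.54 → 31 months.

31 months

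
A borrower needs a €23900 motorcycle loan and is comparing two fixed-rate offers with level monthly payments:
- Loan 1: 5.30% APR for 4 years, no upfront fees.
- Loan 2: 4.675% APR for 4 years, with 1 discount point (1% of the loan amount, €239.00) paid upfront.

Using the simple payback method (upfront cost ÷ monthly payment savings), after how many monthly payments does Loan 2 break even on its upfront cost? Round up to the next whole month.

Loan 1: at 5.30% the monthly rate is 0.0044167, so the payment is 23,900 × 0.0044167 / (1 − 1.0044167^−48) = €553.65.
Loan 2: at 4.675% the monthly rate is 0.0038958, so the payment is 23,900 × 0.0038958 / (1 − 1.0038958^−48) = €546.89.
Monthly savings = €553.65 − €546.89 = €6.76.
Break-even = €239.00 / €6.76 = 35.36 → 36 months.

36 months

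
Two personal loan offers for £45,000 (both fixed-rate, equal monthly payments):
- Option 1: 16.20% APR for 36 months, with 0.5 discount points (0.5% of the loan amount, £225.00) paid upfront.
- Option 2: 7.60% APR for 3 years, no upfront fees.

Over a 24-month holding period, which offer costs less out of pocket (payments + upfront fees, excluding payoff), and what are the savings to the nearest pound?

Option 2 by £4,657

Option 1: at 16.20% the monthly rate is 0.0135000, so the payment is 45,000 × 0.0135000 / (1 − 1.0135000^−36) = £1,586.51.
Option 2: at 7.60% the monthly rate is 0.0063333, so the payment is 45,000 × 0.0063333 / (1 − 1.0063333^−36) = £1,401.85.
Over 24 months: Option 1 costs 24 × £1,586.51 + £225.00 = £38,301.24; Option 2 costs 24 × £1,401.85 = £33,644.40.
Option 2 is cheaper by £38,301.24 − £33,644.40 = £4,656.84.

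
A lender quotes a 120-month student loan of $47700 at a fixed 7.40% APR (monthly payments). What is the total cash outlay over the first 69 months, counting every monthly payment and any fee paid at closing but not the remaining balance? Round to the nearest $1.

At 7.40% the monthly rate is 0.0061667, so the payment is 47,700 × 0.0061667 / (1 − 1.0061667^−120) = $563.72.
Total outlay = 69 × $563.72 = $38,896.68.

$38,897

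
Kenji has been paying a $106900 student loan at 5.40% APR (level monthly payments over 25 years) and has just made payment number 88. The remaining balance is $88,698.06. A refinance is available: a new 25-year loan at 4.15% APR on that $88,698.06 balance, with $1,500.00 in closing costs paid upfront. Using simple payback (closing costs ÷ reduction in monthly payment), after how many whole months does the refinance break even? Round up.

Current payment = 106,900 × 5.4%/12 / (1 − (1+0.0045000)^−300) = $650.09.
Refinanced payment = 88,698.06 × 0.0034583 / (1 − (1+0.0034583)^−300) = $475.56.
Monthly savings = $650.09 − $475.56 = $174.53.
Break-even = $1,500.00 / $174.53 = 8.59 → 9 months.

9 months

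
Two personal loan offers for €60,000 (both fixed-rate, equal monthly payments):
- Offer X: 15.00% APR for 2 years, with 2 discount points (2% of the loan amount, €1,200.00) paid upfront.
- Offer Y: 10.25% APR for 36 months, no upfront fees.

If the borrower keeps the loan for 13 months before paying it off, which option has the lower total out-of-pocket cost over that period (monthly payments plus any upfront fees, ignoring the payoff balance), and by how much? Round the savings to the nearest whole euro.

Offer Y by €13,760

Offer X: monthly rate = 15%/12 = 0.0125000; payment = 60,000 × 0.0125000 / (1 − (1+0.0125000)^−24) = €2,909.20.
Offer Y: at 10.25% the monthly rate is 0.0085417, so the payment is 60,000 × 0.0085417 / (1 − 1.0085417^−36) = €1,943.08.
Over 13 months: Offer X costs 13 × €2,909.20 + €1,200.00 = €39,019.60; Offer Y costs 13 × €1,943.08 = €25,260.04.
Offer Y is cheaper by €39,019.60 − €25,260.04 = €13,759.56.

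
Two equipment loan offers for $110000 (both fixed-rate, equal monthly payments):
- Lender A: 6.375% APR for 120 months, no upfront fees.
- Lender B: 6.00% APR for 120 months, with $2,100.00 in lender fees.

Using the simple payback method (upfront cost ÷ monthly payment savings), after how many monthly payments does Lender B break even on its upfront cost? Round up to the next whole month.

Lender A: at 6.375% the monthly rate is 0.0053125, so the payment is 110,000 × 0.0053125 / (1 − 1.0053125^−120) = $1,242.04.
Lender B: at 6.00% the monthly rate is 0.0050000, so the payment is 110,000 × 0.0050000 / (1 − 1.0050000^−120) = $1,221.23.
Monthly savings = $1,242.04 − $1,221.23 = $20.81.
Break-even = $2,100.00 / $20.81 = 100.91 → 101 months.

101 months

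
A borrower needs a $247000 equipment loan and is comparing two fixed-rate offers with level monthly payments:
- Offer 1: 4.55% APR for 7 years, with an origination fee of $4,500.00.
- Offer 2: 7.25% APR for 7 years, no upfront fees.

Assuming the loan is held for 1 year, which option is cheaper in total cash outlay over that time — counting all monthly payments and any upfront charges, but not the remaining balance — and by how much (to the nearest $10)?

Offer 2 by $670

Offer 1: monthly rate = 4.55%/12 = 0.0037917; payment = 247,000 × 0.0037917 / (1 − (1+0.0037917)^−84) = $3,439.09.
Offer 2: monthly rate = 7.25%/12 = 0.0060417; payment = 247,000 × 0.0060417 / (1 − (1+0.0060417)^−84) = $3,758.15.
Over 12 months: Offer 1 costs 12 × $3,439.09 + $4,500.00 = $45,769.08; Offer 2 costs 12 × $3,758.15 = $45,097.80.
Offer 2 is cheaper by $45,769.08 − $45,097.80 = $671.28.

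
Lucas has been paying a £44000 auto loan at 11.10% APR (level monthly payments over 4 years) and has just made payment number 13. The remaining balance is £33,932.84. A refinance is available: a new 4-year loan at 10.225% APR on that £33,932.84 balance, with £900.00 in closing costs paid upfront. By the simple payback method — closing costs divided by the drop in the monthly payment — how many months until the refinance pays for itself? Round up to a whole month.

4 months

Current payment = 44,000 × 11.1%/12 / (1 − (1+0.0092500)^−48) = £1,139.34.
Refinanced payment = 33,932.84 × 0.0085208 / (1 − (1+0.0085208)^−48) = £864.30.
Monthly savings = £1,139.34 − £864.30 = £275.04.
Break-even = £900.00 / £275.04 = 3.27 → 4 months.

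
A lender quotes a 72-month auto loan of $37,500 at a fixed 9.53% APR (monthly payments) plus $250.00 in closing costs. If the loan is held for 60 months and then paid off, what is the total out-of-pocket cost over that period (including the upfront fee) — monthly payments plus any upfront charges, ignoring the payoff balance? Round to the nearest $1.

At 9.53% the monthly rate is 0.0079417, so the payment is 37,500 × 0.0079417 / (1 − 1.0079417^−72) = $685.86.
Total outlay = 60 × $685.86 + $250.00 = $41,401.60.

$41,402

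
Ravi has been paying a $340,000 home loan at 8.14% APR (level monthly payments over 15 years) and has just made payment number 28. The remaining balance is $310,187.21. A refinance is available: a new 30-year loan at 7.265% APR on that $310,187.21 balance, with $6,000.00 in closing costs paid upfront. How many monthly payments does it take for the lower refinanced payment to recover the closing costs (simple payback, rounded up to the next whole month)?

6 months

Current payment = 340,000 × 8.14%/12 / (1 − (1+0.0067833)^−180) = $3,276.76.
Refinanced payment = 310,187.21 × 0.0060542 / (1 − (1+0.0060542)^−360) = $2,119.18.
Monthly savings = $3,276.76 − $2,119.18 = $1,157.58.
Break-even = $6,000.00 / $1,157.58 = 5.18 → 6 months.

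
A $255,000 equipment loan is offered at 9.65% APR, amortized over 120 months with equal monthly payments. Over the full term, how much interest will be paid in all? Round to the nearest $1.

At 9.65% the monthly rate is 0.0080417, so the payment is 255,000 × 0.0080417 / (1 − 1.0080417^−120) = $3,320.62.
Total paid = 120 × $3,320.62 = $398,474.40; interest = $398,474.40 − $255,000 = $143,474.40.

$143,474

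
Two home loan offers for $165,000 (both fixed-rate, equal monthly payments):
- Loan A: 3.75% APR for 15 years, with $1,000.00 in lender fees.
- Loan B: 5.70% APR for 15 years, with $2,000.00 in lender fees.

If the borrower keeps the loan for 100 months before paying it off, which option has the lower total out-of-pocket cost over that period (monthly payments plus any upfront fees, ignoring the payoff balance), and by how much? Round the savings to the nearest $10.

Loan A by $17,580

Loan A: at 3.75% the monthly rate is 0.0031250, so the payment is 165,000 × 0.0031250 / (1 − 1.0031250^−180) = $1,199.92.
Loan B: monthly rate = 5.7%/12 = 0.0047500; payment = 165,000 × 0.0047500 / (1 − (1+0.0047500)^−180) = $1,365.76.
Over 100 months: Loan A costs 100 × $1,199.92 + $1,000.00 = $120,992.00; Loan B costs 100 × $1,365.76 + $2,000.00 = $138,576.00.
Loan A is cheaper by $138,576.00 − $120,992.00 = $17,584.00.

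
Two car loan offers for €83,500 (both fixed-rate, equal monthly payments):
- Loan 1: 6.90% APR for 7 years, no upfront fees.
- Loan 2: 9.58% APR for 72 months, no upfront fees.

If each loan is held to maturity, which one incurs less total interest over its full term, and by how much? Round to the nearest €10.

Loan 1 by €4,590

Loan 1: at 6.90% the monthly rate is 0.0057500, so the payment is 83,500 × 0.0057500 / (1 − 1.0057500^−84) = €1,256.16.
Total interest on Loan 1 = 84 × €1,256.16 − €83,500 = €22,017.44.
Loan 2: monthly rate = 9.58%/12 = 0.0079833; payment = 83,500 × 0.0079833 / (1 − (1+0.0079833)^−72) = €1,529.28.
Total interest on Loan 2 = 72 × €1,529.28 − €83,500 = €26,608.16.
Loan 1 is lower by €4,590.72.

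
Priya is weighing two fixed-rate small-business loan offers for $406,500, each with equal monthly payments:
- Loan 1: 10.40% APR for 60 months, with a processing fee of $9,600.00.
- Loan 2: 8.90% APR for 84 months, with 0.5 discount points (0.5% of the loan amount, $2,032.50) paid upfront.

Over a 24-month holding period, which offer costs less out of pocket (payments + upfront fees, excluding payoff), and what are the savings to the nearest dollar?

Loan 1: at 10.40% the monthly rate is 0.0086667, so the payment is 406,500 × 0.0086667 / (1 − 1.0086667^−60) = $8,717.15.
Loan 2: monthly rate = 8.9%/12 = 0.0074167; payment = 406,500 × 0.0074167 / (1 − (1+0.0074167)^−84) = $6,519.60.
Over 24 months: Loan 1 costs 24 × $8,717.15 + $9,600.00 = $218,811.60; Loan 2 costs 24 × $6,519.60 + $2,032.50 = $158,502.90.
Loan 2 is cheaper by $218,811.60 − $158,502.90 = $60,308.70.

Loan 2 by $60,309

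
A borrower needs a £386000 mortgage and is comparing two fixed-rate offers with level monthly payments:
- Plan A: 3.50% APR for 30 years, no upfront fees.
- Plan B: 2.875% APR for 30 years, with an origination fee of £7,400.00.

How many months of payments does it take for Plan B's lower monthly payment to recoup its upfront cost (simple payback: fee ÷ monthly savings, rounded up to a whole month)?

57 months

Plan A: monthly rate = 3.5%/12 = 0.0029167; payment = 386,000 × 0.0029167 / (1 − (1+0.0029167)^−360) = £1,733.31.
Plan B: at 2.875% the monthly rate is 0.0023958, so the payment is 386,000 × 0.0023958 / (1 − 1.0023958^−360) = £1,601.48.
Monthly savings = £1,733.31 − £1,601.48 = £131.83.
Break-even = £7,400.00 / £131.83 = 56.13 → 57 months.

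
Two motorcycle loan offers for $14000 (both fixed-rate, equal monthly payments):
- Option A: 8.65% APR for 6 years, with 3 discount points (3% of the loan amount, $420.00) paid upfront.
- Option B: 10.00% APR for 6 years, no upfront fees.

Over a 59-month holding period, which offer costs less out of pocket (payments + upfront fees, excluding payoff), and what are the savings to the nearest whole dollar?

Option A: at 8.65% the monthly rate is 0.0072083, so the payment is 14,000 × 0.0072083 / (1 − 1.0072083^−72) = $249.93.
Option B: monthly rate = 10%/12 = 0.0083333; payment = 14,000 × 0.0083333 / (1 − (1+0.0083333)^−72) = $259.36.
Over 59 months: Option A costs 59 × $249.93 + $420.00 = $15,165.87; Option B costs 59 × $259.36 = $15,302.24.
Option A is cheaper by $15,302.24 − $15,165.87 = $136.37.

Option A by $136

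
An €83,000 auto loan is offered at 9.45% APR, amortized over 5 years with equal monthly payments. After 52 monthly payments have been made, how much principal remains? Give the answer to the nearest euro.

With monthly rate i = 9.45%/12 = 0.0078750, the balance after k of n payments is P · [(1+i)^n − (1+i)^k] / [(1+i)^n − 1].
(1+0.0078750)^60 = 1.60103331 and (1+0.0078750)^52 = 1.50365079, so the balance is 83,000 × (1.60103331 − 1.50365079) / (1.60103331 − 1) = €13,448.09.

€13,448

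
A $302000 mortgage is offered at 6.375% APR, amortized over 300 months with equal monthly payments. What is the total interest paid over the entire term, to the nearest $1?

Monthly rate = 6.375%/12 = 0.0053125; payment = 302,000 × 0.0053125 / (1 − (1+0.0053125)^−300) = $2,015.60.
Total paid = 300 × $2,015.60 = $604,680.00; interest = $604,680.00 − $302,000 = $302,680.00.

$302,680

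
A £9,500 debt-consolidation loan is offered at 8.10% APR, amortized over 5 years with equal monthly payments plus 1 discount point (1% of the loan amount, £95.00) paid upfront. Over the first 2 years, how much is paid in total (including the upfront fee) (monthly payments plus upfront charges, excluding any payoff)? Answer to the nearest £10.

At 8.10% the monthly rate is 0.0067500, so the payment is 9,500 × 0.0067500 / (1 − 1.0067500^−60) = £193.08.
Total outlay = 24 × £193.08 + £95.00 = £4,728.92.

£4,730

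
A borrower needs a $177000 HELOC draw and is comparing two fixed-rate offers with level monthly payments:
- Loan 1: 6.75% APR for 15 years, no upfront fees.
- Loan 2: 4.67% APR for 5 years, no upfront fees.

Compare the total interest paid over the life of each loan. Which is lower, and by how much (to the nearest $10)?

Loan 1: monthly rate = 6.75%/12 = 0.0056250; payment = 177,000 × 0.0056250 / (1 − (1+0.0056250)^−180) = $1,566.29.
Total interest on Loan 1 = 180 × $1,566.29 − $177,000 = $104,932.20.
Loan 2: at 4.67% the monthly rate is 0.0038917, so the payment is 177,000 × 0.0038917 / (1 − 1.0038917^−60) = $3,313.51.
Total interest on Loan 2 = 60 × $3,313.51 − $177,000 = $21,810.60.
Loan 2 is lower by $83,121.60.

Loan 2 by $83,120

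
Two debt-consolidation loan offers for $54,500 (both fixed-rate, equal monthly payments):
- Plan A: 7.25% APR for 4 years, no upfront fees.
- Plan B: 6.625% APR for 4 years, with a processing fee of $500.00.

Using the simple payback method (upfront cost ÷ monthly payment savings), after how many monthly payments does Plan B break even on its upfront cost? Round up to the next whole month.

32 months

Plan A: monthly rate = 7.25%/12 = 0.0060417; payment = 54,500 × 0.0060417 / (1 − (1+0.0060417)^−48) = $1,311.40.
Plan B: at 6.625% the monthly rate is 0.0055208, so the payment is 54,500 × 0.0055208 / (1 − 1.0055208^−48) = $1,295.61.
Monthly savings = $1,311.40 − $1,295.61 = $15.79.
Break-even = $500.00 / $15.79 = 31.67 → 32 months.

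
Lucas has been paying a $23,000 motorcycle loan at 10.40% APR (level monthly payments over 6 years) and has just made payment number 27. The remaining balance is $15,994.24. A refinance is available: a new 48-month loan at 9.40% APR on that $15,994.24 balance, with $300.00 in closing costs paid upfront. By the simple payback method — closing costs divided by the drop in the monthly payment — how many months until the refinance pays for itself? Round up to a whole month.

11 months

Current payment = 23,000 × 10.4%/12 / (1 − (1+0.0086667)^−72) = $430.75.
Refinanced payment = 15,994.24 × 0.0078333 / (1 − (1+0.0078333)^−48) = $401.06.
Monthly savings = $430.75 − $401.06 = $29.69.
Break-even = $300.00 / $29.69 = 10.10 → 11 months.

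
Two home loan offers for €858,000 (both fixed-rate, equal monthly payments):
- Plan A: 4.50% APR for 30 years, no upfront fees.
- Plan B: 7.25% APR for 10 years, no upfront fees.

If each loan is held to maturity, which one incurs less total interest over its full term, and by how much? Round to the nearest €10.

Plan A: monthly rate = 4.5%/12 = 0.0037500; payment = 858,000 × 0.0037500 / (1 − (1+0.0037500)^−360) = €4,347.36.
Total interest on Plan A = 360 × €4,347.36 − €858,000 = €707,049.60.
Plan B: monthly rate = 7.25%/12 = 0.0060417; payment = 858,000 × 0.0060417 / (1 − (1+0.0060417)^−120) = €10,073.01.
Total interest on Plan B = 120 × €10,073.01 − €858,000 = €350,761.20.
Plan B is lower by €356,288.40.

Plan B by €356,290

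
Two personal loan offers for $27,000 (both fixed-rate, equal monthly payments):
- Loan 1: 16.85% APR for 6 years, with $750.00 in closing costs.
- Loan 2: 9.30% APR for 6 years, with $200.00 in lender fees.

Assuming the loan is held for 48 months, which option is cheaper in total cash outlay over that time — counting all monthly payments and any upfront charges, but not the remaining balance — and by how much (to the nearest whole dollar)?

Loan 1: at 16.85% the monthly rate is 0.0140417, so the payment is 27,000 × 0.0140417 / (1 − 1.0140417^−72) = $598.39.
Loan 2: at 9.30% the monthly rate is 0.0077500, so the payment is 27,000 × 0.0077500 / (1 − 1.0077500^−72) = $490.72.
Over 48 months: Loan 1 costs 48 × $598.39 + $750.00 = $29,472.72; Loan 2 costs 48 × $490.72 + $200.00 = $23,754.56.
Loan 2 is cheaper by $29,472.72 − $23,754.56 = $5,718.16.

Loan 2 by $5,718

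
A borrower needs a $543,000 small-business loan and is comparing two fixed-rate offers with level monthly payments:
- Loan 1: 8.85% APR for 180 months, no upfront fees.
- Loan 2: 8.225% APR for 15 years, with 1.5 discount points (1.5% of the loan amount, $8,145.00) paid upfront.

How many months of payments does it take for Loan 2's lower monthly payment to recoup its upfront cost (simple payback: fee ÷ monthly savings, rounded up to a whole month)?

Loan 1: monthly rate = 8.85%/12 = 0.0073750; payment = 543,000 × 0.0073750 / (1 − (1+0.0073750)^−180) = $5,459.12.
Loan 2: at 8.225% the monthly rate is 0.0068542, so the payment is 543,000 × 0.0068542 / (1 − 1.0068542^−180) = $5,259.97.
Monthly savings = $5,459.12 − $5,259.97 = $199.15.
Break-even = $8,145.00 / $199.15 = 40.90 → 41 months.

41 months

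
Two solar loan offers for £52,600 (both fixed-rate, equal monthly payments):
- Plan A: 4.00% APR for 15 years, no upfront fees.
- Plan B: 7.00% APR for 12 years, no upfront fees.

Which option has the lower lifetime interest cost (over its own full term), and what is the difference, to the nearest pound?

Plan A: monthly rate = 4%/12 = 0.0033333; payment = 52,600 × 0.0033333 / (1 − (1+0.0033333)^−180) = £389.08.
Total interest on Plan A = 180 × £389.08 − £52,600 = £17,434.40.
Plan B: at 7.00% the monthly rate is 0.0058333, so the payment is 52,600 × 0.0058333 / (1 − 1.0058333^−144) = £540.93.
Total interest on Plan B = 144 × £540.93 − £52,600 = £25,293.92.
Plan A is lower by £7,859.52.

Plan A by £7,860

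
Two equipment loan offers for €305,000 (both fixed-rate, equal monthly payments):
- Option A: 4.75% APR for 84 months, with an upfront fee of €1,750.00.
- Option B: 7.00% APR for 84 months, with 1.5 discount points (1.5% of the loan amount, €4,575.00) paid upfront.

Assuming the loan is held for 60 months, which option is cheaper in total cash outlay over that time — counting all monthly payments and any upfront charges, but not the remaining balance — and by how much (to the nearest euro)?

Option A: monthly rate = 4.75%/12 = 0.0039583; payment = 305,000 × 0.0039583 / (1 − (1+0.0039583)^−84) = €4,275.10.
Option B: monthly rate = 7%/12 = 0.0058333; payment = 305,000 × 0.0058333 / (1 − (1+0.0058333)^−84) = €4,603.27.
Over 60 months: Option A costs 60 × €4,275.10 + €1,750.00 = €258,256.00; Option B costs 60 × €4,603.27 + €4,575.00 = €280,771.20.
Option A is cheaper by €280,771.20 − €258,256.00 = €22,515.20.

Option A by €22,515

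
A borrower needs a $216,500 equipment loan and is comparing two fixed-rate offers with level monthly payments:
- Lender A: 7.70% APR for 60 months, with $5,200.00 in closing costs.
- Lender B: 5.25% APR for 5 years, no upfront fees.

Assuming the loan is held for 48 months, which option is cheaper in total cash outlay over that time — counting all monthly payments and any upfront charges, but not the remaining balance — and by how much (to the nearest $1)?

Lender A: at 7.70% the monthly rate is 0.0064167, so the payment is 216,500 × 0.0064167 / (1 − 1.0064167^−60) = $4,358.82.
Lender B: monthly rate = 5.25%/12 = 0.0043750; payment = 216,500 × 0.0043750 / (1 − (1+0.0043750)^−60) = $4,110.47.
Over 48 months: Lender A costs 48 × $4,358.82 + $5,200.00 = $214,423.36; Lender B costs 48 × $4,110.47 = $197,302.56.
Lender B is cheaper by $214,423.36 − $197,302.56 = $17,120.80.

Lender B by $17,121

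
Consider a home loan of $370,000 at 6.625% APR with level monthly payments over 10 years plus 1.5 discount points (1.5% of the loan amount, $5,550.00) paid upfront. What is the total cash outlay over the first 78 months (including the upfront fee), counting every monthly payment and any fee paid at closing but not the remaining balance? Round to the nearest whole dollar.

At 6.625% the monthly rate is 0.0055208, so the payment is 370,000 × 0.0055208 / (1 − 1.0055208^−120) = $4,224.85.
Total outlay = 78 × $4,224.85 + $5,550.00 = $335,088.30.

$335,088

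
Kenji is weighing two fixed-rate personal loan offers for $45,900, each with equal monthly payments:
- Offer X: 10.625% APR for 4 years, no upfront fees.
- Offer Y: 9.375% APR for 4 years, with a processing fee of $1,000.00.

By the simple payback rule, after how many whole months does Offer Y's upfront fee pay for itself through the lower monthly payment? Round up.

Offer X: monthly rate = 10.625%/12 = 0.0088542; payment = 45,900 × 0.0088542 / (1 − (1+0.0088542)^−48) = $1,177.97.
Offer Y: monthly rate = 9.375%/12 = 0.0078125; payment = 45,900 × 0.0078125 / (1 − (1+0.0078125)^−48) = $1,150.41.
Monthly savings = $1,177.97 − $1,150.41 = $27.56.
Break-even = $1,000.00 / $27.56 = 36.28 → 37 months.

37 months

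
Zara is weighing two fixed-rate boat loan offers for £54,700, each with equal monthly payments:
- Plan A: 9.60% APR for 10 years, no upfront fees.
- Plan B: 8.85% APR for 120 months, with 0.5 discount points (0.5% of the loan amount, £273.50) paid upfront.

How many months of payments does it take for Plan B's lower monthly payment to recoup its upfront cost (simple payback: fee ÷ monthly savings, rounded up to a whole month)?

Plan A: at 9.60% the monthly rate is 0.0080000, so the payment is 54,700 × 0.0080000 / (1 − 1.0080000^−120) = £710.80.
Plan B: monthly rate = 8.85%/12 = 0.0073750; payment = 54,700 × 0.0073750 / (1 − (1+0.0073750)^−120) = £688.48.
Monthly savings = £710.80 − £688.48 = £22.32.
Break-even = £273.50 / £22.32 = 12.25 → 13 months.

13 months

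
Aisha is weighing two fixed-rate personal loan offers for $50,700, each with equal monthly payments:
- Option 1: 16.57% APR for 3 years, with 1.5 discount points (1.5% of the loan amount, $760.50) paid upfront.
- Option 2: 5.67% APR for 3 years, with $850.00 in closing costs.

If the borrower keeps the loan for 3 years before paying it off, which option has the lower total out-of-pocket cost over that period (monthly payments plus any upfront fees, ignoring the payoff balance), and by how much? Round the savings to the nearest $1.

Option 2 by $9,340

Option 1: at 16.57% the monthly rate is 0.0138083, so the payment is 50,700 × 0.0138083 / (1 − 1.0138083^−36) = $1,796.76.
Option 2: at 5.67% the monthly rate is 0.0047250, so the payment is 50,700 × 0.0047250 / (1 − 1.0047250^−36) = $1,534.82.
Over 36 months: Option 1 costs 36 × $1,796.76 + $760.50 = $65,443.86; Option 2 costs 36 × $1,534.82 + $850.00 = $56,103.52.
Option 2 is cheaper by $65,443.86 − $56,103.52 = $9,340.34.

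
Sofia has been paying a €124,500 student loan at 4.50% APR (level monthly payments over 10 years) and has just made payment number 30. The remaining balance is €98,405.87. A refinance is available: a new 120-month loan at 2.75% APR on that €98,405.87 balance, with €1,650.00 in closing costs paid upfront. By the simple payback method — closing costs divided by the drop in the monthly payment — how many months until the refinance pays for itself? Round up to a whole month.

Current payment = 124,500 × 4.5%/12 / (1 − (1+0.0037500)^−120) = €1,290.30.
Refinanced payment = 98,405.87 × 0.0022917 / (1 − (1+0.0022917)^−120) = €938.90.
Monthly savings = €1,290.30 − €938.90 = €351.40.
Break-even = €1,650.00 / €351.40 = 4.70 → 5 months.

5 months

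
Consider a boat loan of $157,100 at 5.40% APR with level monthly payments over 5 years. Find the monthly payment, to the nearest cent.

$2,993.55

At 5.40% the monthly rate is 0.0045000, so the payment is 157,100 × 0.0045000 / (1 − 1.0045000^−60) = $2,993.55.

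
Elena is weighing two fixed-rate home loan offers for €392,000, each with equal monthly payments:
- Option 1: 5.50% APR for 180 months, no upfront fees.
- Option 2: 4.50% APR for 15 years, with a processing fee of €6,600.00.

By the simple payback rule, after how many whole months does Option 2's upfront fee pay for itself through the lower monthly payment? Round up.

Option 1: at 5.50% the monthly rate is 0.0045833, so the payment is 392,000 × 0.0045833 / (1 − 1.0045833^−180) = €3,202.97.
Option 2: at 4.50% the monthly rate is 0.0037500, so the payment is 392,000 × 0.0037500 / (1 − 1.0037500^−180) = €2,998.77.
Monthly savings = €3,202.97 − €2,998.77 = €204.20.
Break-even = €6,600.00 / €204.20 = 32.32 → 33 months.

33 months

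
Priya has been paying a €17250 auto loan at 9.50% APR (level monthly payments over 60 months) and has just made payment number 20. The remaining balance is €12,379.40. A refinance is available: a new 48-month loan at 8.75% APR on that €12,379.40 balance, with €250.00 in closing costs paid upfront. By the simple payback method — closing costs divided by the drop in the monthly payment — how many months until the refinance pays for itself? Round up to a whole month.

Current payment = 17,250 × 9.5%/12 / (1 − (1+0.0079167)^−60) = €362.28.
Refinanced payment = 12,379.40 × 0.0072917 / (1 − (1+0.0072917)^−48) = €306.59.
Monthly savings = €362.28 − €306.59 = €55.69.
Break-even = €250.00 / €55.69 = 4.49 → 5 months.

5 months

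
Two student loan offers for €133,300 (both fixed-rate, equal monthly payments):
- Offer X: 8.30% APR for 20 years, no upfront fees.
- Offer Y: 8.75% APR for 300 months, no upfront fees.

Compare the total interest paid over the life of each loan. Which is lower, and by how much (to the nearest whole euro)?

Offer X: at 8.30% the monthly rate is 0.0069167, so the payment is 133,300 × 0.0069167 / (1 − 1.0069167^−240) = €1,139.99.
Total interest on Offer X = 240 × €1,139.99 − €133,300 = €140,297.60.
Offer Y: monthly rate = 8.75%/12 = 0.0072917; payment = 133,300 × 0.0072917 / (1 − (1+0.0072917)^−300) = €1,095.92.
Total interest on Offer Y = 300 × €1,095.92 − €133,300 = €195,476.00.
Offer X is lower by €55,178.40.

Offer X by €55,178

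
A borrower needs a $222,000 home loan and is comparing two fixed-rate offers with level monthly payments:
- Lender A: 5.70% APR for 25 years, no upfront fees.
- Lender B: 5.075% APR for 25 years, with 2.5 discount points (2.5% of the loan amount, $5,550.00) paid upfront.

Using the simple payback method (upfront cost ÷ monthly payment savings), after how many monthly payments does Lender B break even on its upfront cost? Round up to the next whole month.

68 months

Lender A: at 5.70% the monthly rate is 0.0047500, so the payment is 222,000 × 0.0047500 / (1 − 1.0047500^−300) = $1,389.92.
Lender B: monthly rate = 5.075%/12 = 0.0042292; payment = 222,000 × 0.0042292 / (1 − (1+0.0042292)^−300) = $1,307.51.
Monthly savings = $1,389.92 − $1,307.51 = $82.41.
Break-even = $5,550.00 / $82.41 = 67.35 → 68 months.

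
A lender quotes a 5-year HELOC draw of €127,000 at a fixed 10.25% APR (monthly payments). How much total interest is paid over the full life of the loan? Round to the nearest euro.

At 10.25% the monthly rate is 0.0085417, so the payment is 127,000 × 0.0085417 / (1 − 1.0085417^−60) = €2,714.02.
Total paid = 60 × €2,714.02 = €162,841.20; interest = €162,841.20 − €127,000 = €35,841.20.

€35,841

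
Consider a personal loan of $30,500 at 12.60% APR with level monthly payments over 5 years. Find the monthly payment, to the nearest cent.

$687.74

At 12.60% the monthly rate is 0.0105000, so the payment is 30,500 × 0.0105000 / (1 − 1.0105000^−60) = $687.74.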